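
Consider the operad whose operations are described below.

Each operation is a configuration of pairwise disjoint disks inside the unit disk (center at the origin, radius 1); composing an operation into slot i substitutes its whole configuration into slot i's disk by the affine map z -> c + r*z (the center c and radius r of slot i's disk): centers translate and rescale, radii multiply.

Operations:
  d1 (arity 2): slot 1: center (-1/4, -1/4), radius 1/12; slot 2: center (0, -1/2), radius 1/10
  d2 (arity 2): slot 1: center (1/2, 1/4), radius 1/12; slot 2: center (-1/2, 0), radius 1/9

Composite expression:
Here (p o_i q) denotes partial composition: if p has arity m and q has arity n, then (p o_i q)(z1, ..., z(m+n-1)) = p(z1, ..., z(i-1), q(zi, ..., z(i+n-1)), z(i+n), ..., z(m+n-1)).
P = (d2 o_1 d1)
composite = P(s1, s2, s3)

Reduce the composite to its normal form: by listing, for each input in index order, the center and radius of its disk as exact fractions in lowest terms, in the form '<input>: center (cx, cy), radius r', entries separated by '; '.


s1: center (23/48, 11/48), radius 1/144; s2: center (1/2, 5/24), radius 1/120; s3: center (-1/2, 0), radius 1/9

Only the slot chain above each s matters under d2; compose those maps.
s1: after 2 affine steps, its disk has center (23/48, 11/48), radius 1/144
s2: after 2 affine steps, its disk has center (1/2, 5/24), radius 1/120
s3: after 1 affine step, its disk has center (-1/2, 0), radius 1/9


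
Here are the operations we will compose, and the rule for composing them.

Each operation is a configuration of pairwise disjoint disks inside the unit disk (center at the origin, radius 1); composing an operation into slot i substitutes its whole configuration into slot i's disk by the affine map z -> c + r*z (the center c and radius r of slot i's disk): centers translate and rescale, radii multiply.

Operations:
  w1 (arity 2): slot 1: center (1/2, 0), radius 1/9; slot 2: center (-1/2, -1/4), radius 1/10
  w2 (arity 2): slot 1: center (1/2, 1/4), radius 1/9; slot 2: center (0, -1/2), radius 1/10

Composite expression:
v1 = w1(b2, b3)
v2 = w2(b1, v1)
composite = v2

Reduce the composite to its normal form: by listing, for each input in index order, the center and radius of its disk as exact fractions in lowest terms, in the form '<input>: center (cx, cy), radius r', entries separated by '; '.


b1: center (1/2, 1/4), radius 1/9; b2: center (1/20, -1/2), radius 1/90; b3: center (-1/20, -21/40), radius 1/100

Affine substitution under w2: radii multiply and b-centers shift.
b1 passes through 1 substitution, ending at center (1/2, 1/4), radius 1/9
b2 passes through 2 substitutions, ending at center (1/20, -1/2), radius 1/90
b3 passes through 2 substitutions, ending at center (-1/20, -21/40), radius 1/100


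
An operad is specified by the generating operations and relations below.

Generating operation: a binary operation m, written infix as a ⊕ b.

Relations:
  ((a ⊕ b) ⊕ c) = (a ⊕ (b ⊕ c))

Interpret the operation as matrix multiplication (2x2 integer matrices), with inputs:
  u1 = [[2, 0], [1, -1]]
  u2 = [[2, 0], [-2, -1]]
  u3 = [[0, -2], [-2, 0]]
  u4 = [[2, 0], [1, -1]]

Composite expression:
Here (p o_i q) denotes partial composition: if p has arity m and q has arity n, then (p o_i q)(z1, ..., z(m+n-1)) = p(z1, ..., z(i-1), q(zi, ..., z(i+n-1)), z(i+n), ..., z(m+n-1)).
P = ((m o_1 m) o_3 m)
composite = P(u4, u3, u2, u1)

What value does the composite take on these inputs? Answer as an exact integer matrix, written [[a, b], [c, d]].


[[20, -4], [18, -2]]

(u4 ⊕ u3) = [[0, -4], [2, -2]]
(u2 ⊕ u1) = [[4, 0], [-5, 1]]
((u4 ⊕ u3) ⊕ (u2 ⊕ u1)) = [[20, -4], [18, -2]]


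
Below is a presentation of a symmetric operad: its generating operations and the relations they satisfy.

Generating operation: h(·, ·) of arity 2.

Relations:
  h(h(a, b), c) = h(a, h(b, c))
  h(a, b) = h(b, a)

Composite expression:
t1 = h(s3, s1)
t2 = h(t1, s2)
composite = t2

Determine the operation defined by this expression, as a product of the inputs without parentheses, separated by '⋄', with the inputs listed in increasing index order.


With h associative and commutative, the s-input set is all that matters.
h(s3, s1) flattens to s3 ⋄ s1
h(h(s3, s1), s2) flattens to s3 ⋄ s1 ⋄ s2
commutativity sorts the factors: s1 ⋄ s2 ⋄ s3

s1 ⋄ s2 ⋄ s3


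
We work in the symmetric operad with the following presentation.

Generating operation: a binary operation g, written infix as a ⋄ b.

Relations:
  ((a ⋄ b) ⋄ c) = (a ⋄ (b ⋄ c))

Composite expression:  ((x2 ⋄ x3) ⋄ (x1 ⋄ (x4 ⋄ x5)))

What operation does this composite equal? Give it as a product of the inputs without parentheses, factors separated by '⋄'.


x2 ⋄ x3 ⋄ x1 ⋄ x4 ⋄ x5

Every regrouping of g is equal, so read the x-inputs in written order.
(x2 ⋄ x3) spells out as x2 ⋄ x3
(x4 ⋄ x5) spells out as x4 ⋄ x5
(x1 ⋄ (x4 ⋄ x5)) spells out as x1 ⋄ x4 ⋄ x5
((x2 ⋄ x3) ⋄ (x1 ⋄ (x4 ⋄ x5))) spells out as x2 ⋄ x3 ⋄ x1 ⋄ x4 ⋄ x5


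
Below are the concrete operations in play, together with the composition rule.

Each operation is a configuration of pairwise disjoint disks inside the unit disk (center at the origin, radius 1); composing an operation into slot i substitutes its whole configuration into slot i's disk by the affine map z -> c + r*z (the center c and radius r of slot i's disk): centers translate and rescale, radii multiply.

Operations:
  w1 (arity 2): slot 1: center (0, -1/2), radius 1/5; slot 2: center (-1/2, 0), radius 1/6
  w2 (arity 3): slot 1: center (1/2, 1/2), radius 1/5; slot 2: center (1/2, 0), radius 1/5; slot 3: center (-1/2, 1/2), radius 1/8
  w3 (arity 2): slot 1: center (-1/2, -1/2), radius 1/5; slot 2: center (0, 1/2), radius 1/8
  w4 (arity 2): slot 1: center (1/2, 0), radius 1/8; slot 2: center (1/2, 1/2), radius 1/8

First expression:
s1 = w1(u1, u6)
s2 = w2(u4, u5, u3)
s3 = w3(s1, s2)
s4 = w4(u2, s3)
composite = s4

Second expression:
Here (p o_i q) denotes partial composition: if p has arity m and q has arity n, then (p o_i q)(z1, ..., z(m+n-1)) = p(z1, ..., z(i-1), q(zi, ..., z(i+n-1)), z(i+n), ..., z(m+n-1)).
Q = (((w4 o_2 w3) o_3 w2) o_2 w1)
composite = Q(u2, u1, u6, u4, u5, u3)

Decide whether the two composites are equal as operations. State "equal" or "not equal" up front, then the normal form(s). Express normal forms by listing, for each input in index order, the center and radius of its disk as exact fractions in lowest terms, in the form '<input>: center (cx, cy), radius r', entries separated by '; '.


The first expression reduces to u1: center (7/16, 17/40), radius 1/200; u2: center (1/2, 0), radius 1/8; u3: center (63/128, 73/128), radius 1/512; u4: center (65/128, 73/128), radius 1/320; u5: center (65/128, 9/16), radius 1/320; u6: center (17/40, 7/16), radius 1/240
The second expression reduces to u1: center (7/16, 17/40), radius 1/200; u2: center (1/2, 0), radius 1/8; u3: center (63/128, 73/128), radius 1/512; u4: center (65/128, 73/128), radius 1/320; u5: center (65/128, 9/16), radius 1/320; u6: center (17/40, 7/16), radius 1/240
The normal forms match — equal.

equal; both compose to u1: center (7/16, 17/40), radius 1/200; u2: center (1/2, 0), radius 1/8; u3: center (63/128, 73/128), radius 1/512; u4: center (65/128, 73/128), radius 1/320; u5: center (65/128, 9/16), radius 1/320; u6: center (17/40, 7/16), radius 1/240


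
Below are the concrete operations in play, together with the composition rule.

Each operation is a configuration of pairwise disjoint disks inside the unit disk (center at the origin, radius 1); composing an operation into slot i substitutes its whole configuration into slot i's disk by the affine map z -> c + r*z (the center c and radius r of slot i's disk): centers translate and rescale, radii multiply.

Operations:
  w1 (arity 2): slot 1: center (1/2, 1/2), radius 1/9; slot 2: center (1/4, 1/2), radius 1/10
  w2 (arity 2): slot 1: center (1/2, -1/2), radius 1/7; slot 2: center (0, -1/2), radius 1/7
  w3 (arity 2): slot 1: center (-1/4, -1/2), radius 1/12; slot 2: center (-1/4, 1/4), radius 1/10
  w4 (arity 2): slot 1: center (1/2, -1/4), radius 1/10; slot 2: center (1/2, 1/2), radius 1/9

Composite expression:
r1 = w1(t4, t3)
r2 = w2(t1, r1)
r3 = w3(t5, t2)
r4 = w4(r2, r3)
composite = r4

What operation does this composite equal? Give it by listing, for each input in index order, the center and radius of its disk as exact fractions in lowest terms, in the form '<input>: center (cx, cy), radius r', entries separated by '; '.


Below w4, radii multiply path by path; the t-disk centers shift.
input t1: composing its 2 substitution steps yields center (11/20, -3/10), radius 1/70
input t4: composing its 3 substitution steps yields center (71/140, -41/140), radius 1/630
input t3: composing its 3 substitution steps yields center (141/280, -41/140), radius 1/700
input t5: composing its 2 substitution steps yields center (17/36, 4/9), radius 1/108
input t2: composing its 2 substitution steps yields center (17/36, 19/36), radius 1/90

t1: center (11/20, -3/10), radius 1/70; t2: center (17/36, 19/36), radius 1/90; t3: center (141/280, -41/140), radius 1/700; t4: center (71/140, -41/140), radius 1/630; t5: center (17/36, 4/9), radius 1/108


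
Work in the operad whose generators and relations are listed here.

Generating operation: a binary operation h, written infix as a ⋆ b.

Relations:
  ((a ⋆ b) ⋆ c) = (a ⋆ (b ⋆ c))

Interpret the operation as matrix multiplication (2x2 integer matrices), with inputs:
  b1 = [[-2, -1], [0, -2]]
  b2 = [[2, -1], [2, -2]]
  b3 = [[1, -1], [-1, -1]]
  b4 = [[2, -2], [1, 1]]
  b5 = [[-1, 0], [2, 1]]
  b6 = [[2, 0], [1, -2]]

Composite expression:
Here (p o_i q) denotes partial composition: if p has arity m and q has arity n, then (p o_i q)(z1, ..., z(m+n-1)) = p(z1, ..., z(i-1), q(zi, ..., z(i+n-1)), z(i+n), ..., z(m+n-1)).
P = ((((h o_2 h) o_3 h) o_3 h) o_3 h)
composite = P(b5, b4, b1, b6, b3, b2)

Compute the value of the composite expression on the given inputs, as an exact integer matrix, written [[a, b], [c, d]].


[[-16, 18], [8, -25]]

(b1 ⋆ b6) = [[-5, 2], [-2, 4]]
((b1 ⋆ b6) ⋆ b3) = [[-7, 3], [-6, -2]]
(((b1 ⋆ b6) ⋆ b3) ⋆ b2) = [[-8, 1], [-16, 10]]
(b4 ⋆ (((b1 ⋆ b6) ⋆ b3) ⋆ b2)) = [[16, -18], [-24, 11]]
(b5 ⋆ (b4 ⋆ (((b1 ⋆ b6) ⋆ b3) ⋆ b2))) = [[-16, 18], [8, -25]]


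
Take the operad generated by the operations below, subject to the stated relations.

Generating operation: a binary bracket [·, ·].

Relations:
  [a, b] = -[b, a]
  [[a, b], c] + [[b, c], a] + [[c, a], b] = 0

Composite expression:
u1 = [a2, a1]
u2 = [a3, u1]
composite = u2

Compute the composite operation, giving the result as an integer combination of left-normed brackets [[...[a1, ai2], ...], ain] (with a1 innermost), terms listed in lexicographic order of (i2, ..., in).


Expand each bracket as ab - ba; the a1-initial words give the coefficients.
Composite bracket: [a3, [a2, a1]]
Each bracket splits as ab - ba, giving 4 signed words (2^2 = 4).
Words beginning with a1 determine it all:
  a1a2a3 appears with sign +1, giving the term +[[a1, a2], a3]

[[a1, a2], a3]


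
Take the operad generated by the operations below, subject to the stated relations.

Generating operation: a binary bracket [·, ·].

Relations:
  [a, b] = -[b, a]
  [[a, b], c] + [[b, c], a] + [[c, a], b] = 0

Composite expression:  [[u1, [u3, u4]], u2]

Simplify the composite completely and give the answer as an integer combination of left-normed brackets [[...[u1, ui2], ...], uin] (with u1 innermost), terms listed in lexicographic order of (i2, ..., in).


[[[u1, u3], u4], u2] - [[[u1, u4], u3], u2]


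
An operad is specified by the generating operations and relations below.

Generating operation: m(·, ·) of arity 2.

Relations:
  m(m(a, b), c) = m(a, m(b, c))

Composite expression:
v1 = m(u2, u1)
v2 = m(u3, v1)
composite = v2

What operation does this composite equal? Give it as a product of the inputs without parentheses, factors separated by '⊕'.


u3 ⊕ u2 ⊕ u1

All parenthesizations of m agree; list the u-inputs left to right.
m(u2, u1) collapses to u2 ⊕ u1
m(u3, m(u2, u1)) collapses to u3 ⊕ u2 ⊕ u1


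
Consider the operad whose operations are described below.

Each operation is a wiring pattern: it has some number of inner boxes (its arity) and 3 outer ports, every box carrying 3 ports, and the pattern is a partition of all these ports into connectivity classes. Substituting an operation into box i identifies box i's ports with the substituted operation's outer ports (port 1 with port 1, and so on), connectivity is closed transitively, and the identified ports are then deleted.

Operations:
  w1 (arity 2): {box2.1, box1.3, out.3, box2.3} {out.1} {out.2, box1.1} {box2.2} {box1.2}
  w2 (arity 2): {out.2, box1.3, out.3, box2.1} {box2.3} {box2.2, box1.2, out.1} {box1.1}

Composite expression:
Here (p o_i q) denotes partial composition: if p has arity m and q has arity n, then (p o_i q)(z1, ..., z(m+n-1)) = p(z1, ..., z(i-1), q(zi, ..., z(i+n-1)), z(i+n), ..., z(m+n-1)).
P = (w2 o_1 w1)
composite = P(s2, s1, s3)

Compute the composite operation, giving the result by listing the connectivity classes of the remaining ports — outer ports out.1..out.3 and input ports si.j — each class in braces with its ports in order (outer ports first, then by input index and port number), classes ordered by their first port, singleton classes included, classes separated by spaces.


{out.1, s2.1, s3.2} {out.2, out.3, s1.1, s1.3, s2.3, s3.1} {s1.2} {s2.2} {s3.3}

Substituting into w2 glues patterns; closure does the rest.
stage w1: inputs (s2, s1), connectivity {out.1} {out.2, s2.1} {out.3, s1.1, s1.3, s2.3} {s1.2} {s2.2}, out.j its boundary
stage w2: inputs (s2, s1, s3), connectivity {out.1, s2.1, s3.2} {out.2, out.3, s1.1, s1.3, s2.3, s3.1} {s1.2} {s2.2} {s3.3}, out.j its boundary


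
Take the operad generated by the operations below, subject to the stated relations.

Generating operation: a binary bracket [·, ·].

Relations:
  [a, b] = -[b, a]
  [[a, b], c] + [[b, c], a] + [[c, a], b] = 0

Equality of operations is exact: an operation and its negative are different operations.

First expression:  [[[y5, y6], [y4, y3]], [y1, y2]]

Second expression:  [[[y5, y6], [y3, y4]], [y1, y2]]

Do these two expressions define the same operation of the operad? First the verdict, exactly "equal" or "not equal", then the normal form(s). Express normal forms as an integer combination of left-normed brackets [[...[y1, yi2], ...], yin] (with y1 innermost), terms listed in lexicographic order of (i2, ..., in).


not equal — first -[[[[[y1, y2], y3], y4], y5], y6] + [[[[[y1, y2], y3], y4], y6], y5] + [[[[[y1, y2], y4], y3], y5], y6] - [[[[[y1, y2], y4], y3], y6], y5] + [[[[[y1, y2], y5], y6], y3], y4] - [[[[[y1, y2], y5], y6], y4], y3] - [[[[[y1, y2], y6], y5], y3], y4] + [[[[[y1, y2], y6], y5], y4], y3], second [[[[[y1, y2], y3], y4], y5], y6] - [[[[[y1, y2], y3], y4], y6], y5] - [[[[[y1, y2], y4], y3], y5], y6] + [[[[[y1, y2], y4], y3], y6], y5] - [[[[[y1, y2], y5], y6], y3], y4] + [[[[[y1, y2], y5], y6], y4], y3] + [[[[[y1, y2], y6], y5], y3], y4] - [[[[[y1, y2], y6], y5], y4], y3]

Reducing the first expression gives -[[[[[y1, y2], y3], y4], y5], y6] + [[[[[y1, y2], y3], y4], y6], y5] + [[[[[y1, y2], y4], y3], y5], y6] - [[[[[y1, y2], y4], y3], y6], y5] + [[[[[y1, y2], y5], y6], y3], y4] - [[[[[y1, y2], y5], y6], y4], y3] - [[[[[y1, y2], y6], y5], y3], y4] + [[[[[y1, y2], y6], y5], y4], y3]
Reducing the second expression gives [[[[[y1, y2], y3], y4], y5], y6] - [[[[[y1, y2], y3], y4], y6], y5] - [[[[[y1, y2], y4], y3], y5], y6] + [[[[[y1, y2], y4], y3], y6], y5] - [[[[[y1, y2], y5], y6], y3], y4] + [[[[[y1, y2], y5], y6], y4], y3] + [[[[[y1, y2], y6], y5], y3], y4] - [[[[[y1, y2], y6], y5], y4], y3]
The forms do not match — not equal.


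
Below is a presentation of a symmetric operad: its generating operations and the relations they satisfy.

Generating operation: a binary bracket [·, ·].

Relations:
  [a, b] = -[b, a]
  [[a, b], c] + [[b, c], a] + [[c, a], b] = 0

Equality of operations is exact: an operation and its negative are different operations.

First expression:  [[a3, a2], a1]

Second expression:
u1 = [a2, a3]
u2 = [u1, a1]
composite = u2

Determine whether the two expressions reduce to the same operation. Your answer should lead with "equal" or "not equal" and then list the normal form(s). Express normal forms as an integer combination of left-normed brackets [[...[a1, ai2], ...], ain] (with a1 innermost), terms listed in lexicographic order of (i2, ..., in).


Reducing the first expression gives [[a1, a2], a3] - [[a1, a3], a2]
Reducing the second expression gives -[[a1, a2], a3] + [[a1, a3], a2]
Different reductions; not equal.

not equal — first [[a1, a2], a3] - [[a1, a3], a2], second -[[a1, a2], a3] + [[a1, a3], a2]


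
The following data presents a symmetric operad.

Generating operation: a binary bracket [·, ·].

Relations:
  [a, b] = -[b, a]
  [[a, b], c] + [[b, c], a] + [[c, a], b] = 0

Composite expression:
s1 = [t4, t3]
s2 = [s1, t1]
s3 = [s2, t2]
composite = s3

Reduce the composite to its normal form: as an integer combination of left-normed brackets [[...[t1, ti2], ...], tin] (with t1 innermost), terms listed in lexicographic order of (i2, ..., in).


[[[t1, t3], t4], t2] - [[[t1, t4], t3], t2]


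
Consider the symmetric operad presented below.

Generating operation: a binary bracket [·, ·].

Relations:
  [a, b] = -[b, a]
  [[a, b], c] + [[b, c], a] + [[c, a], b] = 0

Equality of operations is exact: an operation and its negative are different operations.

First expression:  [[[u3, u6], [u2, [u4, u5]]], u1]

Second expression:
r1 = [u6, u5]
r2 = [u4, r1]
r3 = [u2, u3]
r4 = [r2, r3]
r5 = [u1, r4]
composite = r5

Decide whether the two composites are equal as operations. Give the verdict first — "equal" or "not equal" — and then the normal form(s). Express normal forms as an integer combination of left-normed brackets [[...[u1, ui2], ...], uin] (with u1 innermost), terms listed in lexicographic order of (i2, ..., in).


In normal form, the first expression is [[[[[u1, u2], u4], u5], u3], u6] - [[[[[u1, u2], u4], u5], u6], u3] - [[[[[u1, u2], u5], u4], u3], u6] + [[[[[u1, u2], u5], u4], u6], u3] - [[[[[u1, u3], u6], u2], u4], u5] + [[[[[u1, u3], u6], u2], u5], u4] + [[[[[u1, u3], u6], u4], u5], u2] - [[[[[u1, u3], u6], u5], u4], u2] - [[[[[u1, u4], u5], u2], u3], u6] + [[[[[u1, u4], u5], u2], u6], u3] + [[[[[u1, u5], u4], u2], u3], u6] - [[[[[u1, u5], u4], u2], u6], u3] + [[[[[u1, u6], u3], u2], u4], u5] - [[[[[u1, u6], u3], u2], u5], u4] - [[[[[u1, u6], u3], u4], u5], u2] + [[[[[u1, u6], u3], u5], u4], u2]
In normal form, the second expression is [[[[[u1, u2], u3], u4], u5], u6] - [[[[[u1, u2], u3], u4], u6], u5] - [[[[[u1, u2], u3], u5], u6], u4] + [[[[[u1, u2], u3], u6], u5], u4] - [[[[[u1, u3], u2], u4], u5], u6] + [[[[[u1, u3], u2], u4], u6], u5] + [[[[[u1, u3], u2], u5], u6], u4] - [[[[[u1, u3], u2], u6], u5], u4] - [[[[[u1, u4], u5], u6], u2], u3] + [[[[[u1, u4], u5], u6], u3], u2] + [[[[[u1, u4], u6], u5], u2], u3] - [[[[[u1, u4], u6], u5], u3], u2] + [[[[[u1, u5], u6], u4], u2], u3] - [[[[[u1, u5], u6], u4], u3], u2] - [[[[[u1, u6], u5], u4], u2], u3] + [[[[[u1, u6], u5], u4], u3], u2]
Different reductions; not equal.

not equal: they reduce to [[[[[u1, u2], u4], u5], u3], u6] - [[[[[u1, u2], u4], u5], u6], u3] - [[[[[u1, u2], u5], u4], u3], u6] + [[[[[u1, u2], u5], u4], u6], u3] - [[[[[u1, u3], u6], u2], u4], u5] + [[[[[u1, u3], u6], u2], u5], u4] + [[[[[u1, u3], u6], u4], u5], u2] - [[[[[u1, u3], u6], u5], u4], u2] - [[[[[u1, u4], u5], u2], u3], u6] + [[[[[u1, u4], u5], u2], u6], u3] + [[[[[u1, u5], u4], u2], u3], u6] - [[[[[u1, u5], u4], u2], u6], u3] + [[[[[u1, u6], u3], u2], u4], u5] - [[[[[u1, u6], u3], u2], u5], u4] - [[[[[u1, u6], u3], u4], u5], u2] + [[[[[u1, u6], u3], u5], u4], u2] and [[[[[u1, u2], u3], u4], u5], u6] - [[[[[u1, u2], u3], u4], u6], u5] - [[[[[u1, u2], u3], u5], u6], u4] + [[[[[u1, u2], u3], u6], u5], u4] - [[[[[u1, u3], u2], u4], u5], u6] + [[[[[u1, u3], u2], u4], u6], u5] + [[[[[u1, u3], u2], u5], u6], u4] - [[[[[u1, u3], u2], u6], u5], u4] - [[[[[u1, u4], u5], u6], u2], u3] + [[[[[u1, u4], u5], u6], u3], u2] + [[[[[u1, u4], u6], u5], u2], u3] - [[[[[u1, u4], u6], u5], u3], u2] + [[[[[u1, u5], u6], u4], u2], u3] - [[[[[u1, u5], u6], u4], u3], u2] - [[[[[u1, u6], u5], u4], u2], u3] + [[[[[u1, u6], u5], u4], u3], u2]


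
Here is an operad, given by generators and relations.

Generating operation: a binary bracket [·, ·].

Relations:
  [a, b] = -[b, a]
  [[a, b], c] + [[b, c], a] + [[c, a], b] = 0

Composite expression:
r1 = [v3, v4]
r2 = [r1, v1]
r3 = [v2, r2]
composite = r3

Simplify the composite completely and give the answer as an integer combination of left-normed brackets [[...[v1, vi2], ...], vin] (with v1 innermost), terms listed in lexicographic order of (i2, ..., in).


Antisymmetry and Jacobi reduce to v1-anchored left-normed brackets.
Composite bracket: [v2, [[v3, v4], v1]]
Expanding via [a, b] = ab - ba: 8 signed words (2^3 = 8).
Coefficients come from the v1-initial words:
  sign of v1v3v4v2 is +1, so it contributes +[[[v1, v3], v4], v2]
  sign of v1v4v3v2 is -1, so it contributes -[[[v1, v4], v3], v2]

[[[v1, v3], v4], v2] - [[[v1, v4], v3], v2]


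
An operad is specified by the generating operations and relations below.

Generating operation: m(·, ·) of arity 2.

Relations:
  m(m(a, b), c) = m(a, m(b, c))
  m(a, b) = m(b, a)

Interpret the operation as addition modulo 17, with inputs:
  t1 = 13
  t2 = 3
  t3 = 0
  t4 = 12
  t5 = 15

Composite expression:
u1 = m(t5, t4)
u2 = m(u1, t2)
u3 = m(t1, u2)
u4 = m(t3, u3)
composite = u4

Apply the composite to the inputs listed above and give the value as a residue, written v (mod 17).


9 (mod 17)

m(t5, t4) = 10
m(m(t5, t4), t2) = 13
m(t1, m(m(t5, t4), t2)) = 9
m(t3, m(t1, m(m(t5, t4), t2))) = 9


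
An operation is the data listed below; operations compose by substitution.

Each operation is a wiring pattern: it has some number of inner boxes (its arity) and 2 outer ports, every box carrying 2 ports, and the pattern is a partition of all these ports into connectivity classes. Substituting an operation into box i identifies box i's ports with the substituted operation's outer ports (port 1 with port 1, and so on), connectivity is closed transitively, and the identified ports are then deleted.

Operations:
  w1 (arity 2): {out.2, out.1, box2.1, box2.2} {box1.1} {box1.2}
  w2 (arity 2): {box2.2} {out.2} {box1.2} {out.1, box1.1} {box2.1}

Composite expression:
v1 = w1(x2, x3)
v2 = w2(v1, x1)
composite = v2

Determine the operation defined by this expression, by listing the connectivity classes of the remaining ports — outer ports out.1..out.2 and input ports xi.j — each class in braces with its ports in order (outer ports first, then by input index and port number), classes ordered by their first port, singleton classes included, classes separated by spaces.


{out.1, x3.1, x3.2} {out.2} {x1.1} {x1.2} {x2.1} {x2.2}

Substituting into w2 glues patterns; closure does the rest.
stage w1: inputs (x2, x3), connectivity {out.1, out.2, x3.1, x3.2} {x2.1} {x2.2}, out.j its boundary
stage w2: inputs (x2, x3, x1), connectivity {out.1, x3.1, x3.2} {out.2} {x1.1} {x1.2} {x2.1} {x2.2}, out.j its boundary


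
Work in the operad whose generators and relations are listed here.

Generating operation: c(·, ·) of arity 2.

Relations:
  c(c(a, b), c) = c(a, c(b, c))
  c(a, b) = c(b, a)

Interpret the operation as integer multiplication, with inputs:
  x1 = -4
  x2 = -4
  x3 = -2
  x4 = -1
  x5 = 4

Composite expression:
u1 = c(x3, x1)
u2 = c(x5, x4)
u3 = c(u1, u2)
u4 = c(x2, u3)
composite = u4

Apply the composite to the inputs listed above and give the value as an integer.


c(x3, x1) = 8
c(x5, x4) = -4
c(c(x3, x1), c(x5, x4)) = -32
c(x2, c(c(x3, x1), c(x5, x4))) = 128

128


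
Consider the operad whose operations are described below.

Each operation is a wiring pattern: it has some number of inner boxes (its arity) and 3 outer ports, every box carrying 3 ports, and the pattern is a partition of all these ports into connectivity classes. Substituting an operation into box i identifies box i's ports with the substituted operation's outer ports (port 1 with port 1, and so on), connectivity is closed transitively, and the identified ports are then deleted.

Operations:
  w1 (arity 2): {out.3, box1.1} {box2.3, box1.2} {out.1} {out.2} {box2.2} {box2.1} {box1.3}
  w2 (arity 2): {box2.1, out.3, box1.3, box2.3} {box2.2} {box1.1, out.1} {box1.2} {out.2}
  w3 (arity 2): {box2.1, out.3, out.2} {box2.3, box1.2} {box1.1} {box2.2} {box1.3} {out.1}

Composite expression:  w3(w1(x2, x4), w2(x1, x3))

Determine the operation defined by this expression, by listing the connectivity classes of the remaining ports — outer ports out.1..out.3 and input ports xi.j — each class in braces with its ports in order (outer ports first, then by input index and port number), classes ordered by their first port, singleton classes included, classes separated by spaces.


{out.1} {out.2, out.3, x1.1} {x1.2} {x1.3, x3.1, x3.3} {x2.1} {x2.2, x4.3} {x2.3} {x3.2} {x4.1} {x4.2}


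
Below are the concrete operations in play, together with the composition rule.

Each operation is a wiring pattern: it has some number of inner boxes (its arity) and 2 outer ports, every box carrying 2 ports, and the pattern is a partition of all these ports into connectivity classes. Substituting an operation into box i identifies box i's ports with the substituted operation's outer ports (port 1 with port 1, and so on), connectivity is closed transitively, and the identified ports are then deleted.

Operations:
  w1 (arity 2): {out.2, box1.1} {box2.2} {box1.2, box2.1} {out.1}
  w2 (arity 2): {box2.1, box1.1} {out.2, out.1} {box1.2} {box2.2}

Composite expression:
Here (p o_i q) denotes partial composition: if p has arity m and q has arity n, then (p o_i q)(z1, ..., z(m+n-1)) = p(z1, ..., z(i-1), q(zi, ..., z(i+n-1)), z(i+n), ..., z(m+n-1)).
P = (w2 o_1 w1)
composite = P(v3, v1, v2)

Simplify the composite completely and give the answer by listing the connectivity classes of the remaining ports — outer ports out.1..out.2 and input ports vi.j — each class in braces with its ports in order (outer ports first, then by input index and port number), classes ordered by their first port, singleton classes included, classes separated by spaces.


{out.1, out.2} {v1.1, v3.2} {v1.2} {v2.1} {v2.2} {v3.1}

Two ports join when wires chain via w2-identified ports.
w1 over (v3, v1) gives {out.1} {out.2, v3.1} {v1.1, v3.2} {v1.2}, out.j being that stage's outer ports
w2 over (v3, v1, v2) gives {out.1, out.2} {v1.1, v3.2} {v1.2} {v2.1} {v2.2} {v3.1}, out.j being that stage's outer ports


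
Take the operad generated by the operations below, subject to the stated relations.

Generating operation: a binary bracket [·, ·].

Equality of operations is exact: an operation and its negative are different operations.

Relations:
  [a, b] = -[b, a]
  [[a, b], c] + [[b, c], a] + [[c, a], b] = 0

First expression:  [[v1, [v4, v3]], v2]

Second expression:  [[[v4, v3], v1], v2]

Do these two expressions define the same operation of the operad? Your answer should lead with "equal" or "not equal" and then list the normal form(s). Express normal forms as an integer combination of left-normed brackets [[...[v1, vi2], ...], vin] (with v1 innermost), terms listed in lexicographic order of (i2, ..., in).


In normal form, the first expression is -[[[v1, v3], v4], v2] + [[[v1, v4], v3], v2]
In normal form, the second expression is [[[v1, v3], v4], v2] - [[[v1, v4], v3], v2]
They disagree, so not equal.

not equal: they reduce to -[[[v1, v3], v4], v2] + [[[v1, v4], v3], v2] and [[[v1, v3], v4], v2] - [[[v1, v4], v3], v2]


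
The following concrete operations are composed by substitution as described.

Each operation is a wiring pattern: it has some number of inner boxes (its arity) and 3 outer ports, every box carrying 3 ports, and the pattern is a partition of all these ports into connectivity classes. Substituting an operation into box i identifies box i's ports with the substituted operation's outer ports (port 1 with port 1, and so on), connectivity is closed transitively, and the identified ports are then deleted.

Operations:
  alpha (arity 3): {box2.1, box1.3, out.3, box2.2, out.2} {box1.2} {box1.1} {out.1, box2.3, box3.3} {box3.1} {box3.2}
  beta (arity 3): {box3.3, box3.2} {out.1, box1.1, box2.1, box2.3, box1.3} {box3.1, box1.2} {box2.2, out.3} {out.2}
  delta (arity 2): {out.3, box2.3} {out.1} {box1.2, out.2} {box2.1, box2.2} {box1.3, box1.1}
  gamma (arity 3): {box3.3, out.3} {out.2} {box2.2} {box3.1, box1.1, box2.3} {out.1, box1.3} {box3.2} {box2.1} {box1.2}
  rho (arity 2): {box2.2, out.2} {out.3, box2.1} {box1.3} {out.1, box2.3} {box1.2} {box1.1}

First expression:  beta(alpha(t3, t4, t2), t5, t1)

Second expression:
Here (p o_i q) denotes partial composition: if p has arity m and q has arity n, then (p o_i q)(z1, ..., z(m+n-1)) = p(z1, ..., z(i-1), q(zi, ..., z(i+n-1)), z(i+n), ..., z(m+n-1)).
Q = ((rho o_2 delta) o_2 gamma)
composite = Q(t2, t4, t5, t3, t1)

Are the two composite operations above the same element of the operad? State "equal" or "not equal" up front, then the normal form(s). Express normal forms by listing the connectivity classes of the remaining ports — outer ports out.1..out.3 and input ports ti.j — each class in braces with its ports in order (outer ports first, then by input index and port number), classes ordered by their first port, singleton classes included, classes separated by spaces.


not equal; the first gives {out.1, t1.1, t2.3, t3.3, t4.1, t4.2, t4.3, t5.1, t5.3} {out.2} {out.3, t5.2} {t1.2, t1.3} {t2.1} {t2.2} {t3.1} {t3.2} and the second {out.1, t1.3} {out.2} {out.3} {t1.1, t1.2} {t2.1} {t2.2} {t2.3} {t3.1, t4.1, t5.3} {t3.2} {t3.3, t4.3} {t4.2} {t5.1} {t5.2}

Normal form of the first expression: {out.1, t1.1, t2.3, t3.3, t4.1, t4.2, t4.3, t5.1, t5.3} {out.2} {out.3, t5.2} {t1.2, t1.3} {t2.1} {t2.2} {t3.1} {t3.2}
Normal form of the second expression: {out.1, t1.3} {out.2} {out.3} {t1.1, t1.2} {t2.1} {t2.2} {t2.3} {t3.1, t4.1, t5.3} {t3.2} {t3.3, t4.3} {t4.2} {t5.1} {t5.2}
The normal forms differ: not equal.


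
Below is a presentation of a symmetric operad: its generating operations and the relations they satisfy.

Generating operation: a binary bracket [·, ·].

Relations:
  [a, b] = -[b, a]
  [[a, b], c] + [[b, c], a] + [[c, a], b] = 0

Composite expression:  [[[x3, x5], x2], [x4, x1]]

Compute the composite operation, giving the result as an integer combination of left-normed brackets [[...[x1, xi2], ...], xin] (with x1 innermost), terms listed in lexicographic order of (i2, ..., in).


Antisymmetry and Jacobi reduce to x1-anchored left-normed brackets.
Composite bracket: [[[x3, x5], x2], [x4, x1]]
Expanding via [a, b] = ab - ba: 16 signed words (2^4 = 16).
Only words starting with x1 matter:
  the word x1x4x2x3x5 carries sign -1 and contributes -[[[[x1, x4], x2], x3], x5]
  the word x1x4x2x5x3 carries sign +1 and contributes +[[[[x1, x4], x2], x5], x3]
  the word x1x4x3x5x2 carries sign +1 and contributes +[[[[x1, x4], x3], x5], x2]
  the word x1x4x5x3x2 carries sign -1 and contributes -[[[[x1, x4], x5], x3], x2]

-[[[[x1, x4], x2], x3], x5] + [[[[x1, x4], x2], x5], x3] + [[[[x1, x4], x3], x5], x2] - [[[[x1, x4], x5], x3], x2]


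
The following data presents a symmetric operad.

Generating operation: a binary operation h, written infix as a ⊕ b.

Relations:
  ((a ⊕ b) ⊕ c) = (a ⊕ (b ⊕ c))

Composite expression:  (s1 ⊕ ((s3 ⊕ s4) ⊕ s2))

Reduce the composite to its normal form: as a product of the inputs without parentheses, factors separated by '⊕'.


s1 ⊕ s3 ⊕ s4 ⊕ s2

Associativity of h dissolves the nesting; only the s-input order survives.
(s3 ⊕ s4) reduces to s3 ⊕ s4
((s3 ⊕ s4) ⊕ s2) reduces to s3 ⊕ s4 ⊕ s2
(s1 ⊕ ((s3 ⊕ s4) ⊕ s2)) reduces to s1 ⊕ s3 ⊕ s4 ⊕ s2


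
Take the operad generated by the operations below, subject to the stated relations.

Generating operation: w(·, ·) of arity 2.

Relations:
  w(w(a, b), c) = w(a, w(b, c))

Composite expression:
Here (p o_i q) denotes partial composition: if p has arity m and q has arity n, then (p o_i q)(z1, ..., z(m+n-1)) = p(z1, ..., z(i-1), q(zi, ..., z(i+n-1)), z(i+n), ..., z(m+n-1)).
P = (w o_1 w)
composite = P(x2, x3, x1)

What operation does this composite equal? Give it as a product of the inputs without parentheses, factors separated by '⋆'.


The w-tree's shape is irrelevant; the x-reading-order decides.
w(x2, x3) spells out as x2 ⋆ x3
w(w(x2, x3), x1) spells out as x2 ⋆ x3 ⋆ x1

x2 ⋆ x3 ⋆ x1


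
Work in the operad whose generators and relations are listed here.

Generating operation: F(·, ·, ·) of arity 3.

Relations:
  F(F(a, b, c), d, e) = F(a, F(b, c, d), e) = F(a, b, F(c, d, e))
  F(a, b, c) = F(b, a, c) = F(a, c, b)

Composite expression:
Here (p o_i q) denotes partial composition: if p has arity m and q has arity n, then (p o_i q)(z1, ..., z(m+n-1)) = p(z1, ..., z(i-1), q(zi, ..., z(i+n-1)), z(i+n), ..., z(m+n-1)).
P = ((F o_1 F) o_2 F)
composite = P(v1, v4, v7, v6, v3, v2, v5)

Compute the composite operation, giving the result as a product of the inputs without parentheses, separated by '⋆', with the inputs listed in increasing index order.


Key point: F commutes, so take the v-inputs in any fixed order.
F(v4, v7, v6) linearizes to v4 ⋆ v7 ⋆ v6
F(v1, F(v4, v7, v6), v3) linearizes to v1 ⋆ v4 ⋆ v7 ⋆ v6 ⋆ v3
F(F(v1, F(v4, v7, v6), v3), v2, v5) linearizes to v1 ⋆ v4 ⋆ v7 ⋆ v6 ⋆ v3 ⋆ v2 ⋆ v5
the factors in increasing index order: v1 ⋆ v2 ⋆ v3 ⋆ v4 ⋆ v5 ⋆ v6 ⋆ v7

v1 ⋆ v2 ⋆ v3 ⋆ v4 ⋆ v5 ⋆ v6 ⋆ v7


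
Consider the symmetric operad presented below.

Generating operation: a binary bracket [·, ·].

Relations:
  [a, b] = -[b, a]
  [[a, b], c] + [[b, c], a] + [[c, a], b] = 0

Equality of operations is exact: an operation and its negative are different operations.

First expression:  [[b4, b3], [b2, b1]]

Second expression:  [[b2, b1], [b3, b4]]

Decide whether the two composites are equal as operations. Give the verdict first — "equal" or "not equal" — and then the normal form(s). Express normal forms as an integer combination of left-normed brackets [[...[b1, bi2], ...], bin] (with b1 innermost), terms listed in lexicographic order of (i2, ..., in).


Reducing the first expression gives -[[[b1, b2], b3], b4] + [[[b1, b2], b4], b3]
Reducing the second expression gives -[[[b1, b2], b3], b4] + [[[b1, b2], b4], b3]
One common form — equal.

equal; the common form is -[[[b1, b2], b3], b4] + [[[b1, b2], b4], b3]


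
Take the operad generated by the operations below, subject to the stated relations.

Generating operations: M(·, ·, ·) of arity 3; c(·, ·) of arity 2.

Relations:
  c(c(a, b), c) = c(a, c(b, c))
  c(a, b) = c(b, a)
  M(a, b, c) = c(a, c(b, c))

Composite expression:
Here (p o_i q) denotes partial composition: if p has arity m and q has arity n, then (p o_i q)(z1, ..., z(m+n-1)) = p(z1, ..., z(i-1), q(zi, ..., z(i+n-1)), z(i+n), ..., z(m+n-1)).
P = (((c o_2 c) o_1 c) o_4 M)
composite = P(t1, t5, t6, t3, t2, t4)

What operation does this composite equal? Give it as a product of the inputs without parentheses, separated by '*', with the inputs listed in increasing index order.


t1 * t2 * t3 * t4 * t5 * t6

Both nesting and order wash out for c; what remains is which t's occur.
c(t1, t5) flattens to t1 * t5
M(t3, t2, t4) flattens to t3 * t2 * t4
c(t6, M(t3, t2, t4)) flattens to t6 * t3 * t2 * t4
c(c(t1, t5), c(t6, M(t3, t2, t4))) flattens to t1 * t5 * t6 * t3 * t2 * t4
rearranged into index order: t1 * t2 * t3 * t4 * t5 * t6


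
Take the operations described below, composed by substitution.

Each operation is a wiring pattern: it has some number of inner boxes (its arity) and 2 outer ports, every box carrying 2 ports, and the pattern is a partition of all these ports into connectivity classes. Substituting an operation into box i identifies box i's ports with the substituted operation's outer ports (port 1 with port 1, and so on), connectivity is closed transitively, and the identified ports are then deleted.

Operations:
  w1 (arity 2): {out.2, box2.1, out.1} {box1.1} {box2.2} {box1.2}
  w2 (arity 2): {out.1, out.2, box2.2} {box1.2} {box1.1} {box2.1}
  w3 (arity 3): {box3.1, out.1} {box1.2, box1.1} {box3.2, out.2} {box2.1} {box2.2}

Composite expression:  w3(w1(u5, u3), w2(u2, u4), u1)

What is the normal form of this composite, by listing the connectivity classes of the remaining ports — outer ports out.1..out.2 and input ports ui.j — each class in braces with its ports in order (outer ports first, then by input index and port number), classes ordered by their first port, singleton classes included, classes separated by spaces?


{out.1, u1.1} {out.2, u1.2} {u2.1} {u2.2} {u3.1} {u3.2} {u4.1} {u4.2} {u5.1} {u5.2}

After gluing at w3, chains via deleted ports link the u-ports.
composing w1 on (u5, u3), with out.j its own outer ports: {out.1, out.2, u3.1} {u3.2} {u5.1} {u5.2}
composing w2 on (u2, u4), with out.j its own outer ports: {out.1, out.2, u4.2} {u2.1} {u2.2} {u4.1}
composing w3 on (u5, u3, u2, u4, u1), with out.j its own outer ports: {out.1, u1.1} {out.2, u1.2} {u2.1} {u2.2} {u3.1} {u3.2} {u4.1} {u4.2} {u5.1} {u5.2}


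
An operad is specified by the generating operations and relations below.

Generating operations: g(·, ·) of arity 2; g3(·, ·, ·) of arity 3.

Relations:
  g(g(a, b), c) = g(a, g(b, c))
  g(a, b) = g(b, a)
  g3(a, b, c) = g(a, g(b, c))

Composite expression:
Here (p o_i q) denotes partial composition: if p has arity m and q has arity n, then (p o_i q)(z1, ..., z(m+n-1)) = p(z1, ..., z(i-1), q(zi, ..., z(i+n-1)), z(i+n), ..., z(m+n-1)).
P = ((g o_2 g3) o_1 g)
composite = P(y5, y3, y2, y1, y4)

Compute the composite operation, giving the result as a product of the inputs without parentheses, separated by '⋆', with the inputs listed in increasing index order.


y1 ⋆ y2 ⋆ y3 ⋆ y4 ⋆ y5

With g associative and commutative, the y-input set is all that matters.
g(y5, y3) spells out as y5 ⋆ y3
g3(y2, y1, y4) spells out as y2 ⋆ y1 ⋆ y4
g(g(y5, y3), g3(y2, y1, y4)) spells out as y5 ⋆ y3 ⋆ y2 ⋆ y1 ⋆ y4
commutativity sorts the factors: y1 ⋆ y2 ⋆ y3 ⋆ y4 ⋆ y5


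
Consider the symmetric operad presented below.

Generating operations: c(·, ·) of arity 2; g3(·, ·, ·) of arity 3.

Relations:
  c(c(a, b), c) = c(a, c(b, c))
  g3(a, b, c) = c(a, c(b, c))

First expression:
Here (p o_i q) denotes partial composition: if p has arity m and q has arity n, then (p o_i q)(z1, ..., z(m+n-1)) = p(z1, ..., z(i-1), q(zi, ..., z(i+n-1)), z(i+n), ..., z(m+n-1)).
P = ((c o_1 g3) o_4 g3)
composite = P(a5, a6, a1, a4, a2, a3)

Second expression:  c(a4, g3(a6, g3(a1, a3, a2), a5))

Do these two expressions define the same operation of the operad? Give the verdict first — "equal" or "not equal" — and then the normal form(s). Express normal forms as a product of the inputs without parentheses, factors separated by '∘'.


not equal; the first gives a5 ∘ a6 ∘ a1 ∘ a4 ∘ a2 ∘ a3 and the second a4 ∘ a6 ∘ a1 ∘ a3 ∘ a2 ∘ a5

The first expression reduces to a5 ∘ a6 ∘ a1 ∘ a4 ∘ a2 ∘ a3
The second expression reduces to a4 ∘ a6 ∘ a1 ∘ a3 ∘ a2 ∘ a5
Distinct normal forms: not equal.


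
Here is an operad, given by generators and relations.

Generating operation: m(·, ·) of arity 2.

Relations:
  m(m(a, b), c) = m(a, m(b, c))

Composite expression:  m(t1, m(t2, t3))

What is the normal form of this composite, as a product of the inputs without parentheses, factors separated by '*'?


t1 * t2 * t3

All parenthesizations of m agree; list the t-inputs left to right.
m(t2, t3) flattens to t2 * t3
m(t1, m(t2, t3)) flattens to t1 * t2 * t3


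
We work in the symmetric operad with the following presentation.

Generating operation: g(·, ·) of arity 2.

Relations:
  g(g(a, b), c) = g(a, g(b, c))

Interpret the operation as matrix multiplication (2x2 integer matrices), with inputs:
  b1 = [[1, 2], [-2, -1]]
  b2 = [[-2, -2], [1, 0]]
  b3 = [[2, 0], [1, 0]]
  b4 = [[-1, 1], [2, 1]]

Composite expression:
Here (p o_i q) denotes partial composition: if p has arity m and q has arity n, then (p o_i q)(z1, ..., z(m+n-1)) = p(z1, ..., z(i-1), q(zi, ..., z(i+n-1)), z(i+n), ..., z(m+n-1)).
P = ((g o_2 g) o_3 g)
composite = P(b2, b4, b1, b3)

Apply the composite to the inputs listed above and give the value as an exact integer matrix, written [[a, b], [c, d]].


[[12, 0], [-9, 0]]

g(b1, b3) = [[4, 0], [-5, 0]]
g(b4, g(b1, b3)) = [[-9, 0], [3, 0]]
g(b2, g(b4, g(b1, b3))) = [[12, 0], [-9, 0]]
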